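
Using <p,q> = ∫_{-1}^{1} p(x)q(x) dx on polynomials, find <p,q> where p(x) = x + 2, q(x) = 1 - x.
<p,q> = 10/3

Expand the product: p(x)·q(x) = -x^2 - x + 2.
∫_{-1}^{1} of each monomial x^k gives [2/(k+1) if k even, 0 if k odd]. Integrating term-by-term (or equivalently evaluating the antiderivative F(x) = -x^3/3 - x^2/2 + 2*x at the endpoints):
  F(1) − F(−1) = 7/6 − (-13/6) = 10/3.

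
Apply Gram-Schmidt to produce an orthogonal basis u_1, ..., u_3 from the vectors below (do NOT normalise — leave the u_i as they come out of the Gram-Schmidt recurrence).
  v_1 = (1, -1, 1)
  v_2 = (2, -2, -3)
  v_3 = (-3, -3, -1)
Orthogonal basis:
  u_1 = (1, -1, 1)
  u_2 = (5/3, -5/3, -10/3)
  u_3 = (-3, -3, 0)

Apply the Gram-Schmidt recurrence
  u_1 = v_1
  u_i = v_i − Σ_{j<i} ((v_i · u_j) / (u_j · u_j)) · u_j.

Step by step this gives:
  u_1 = (1, -1, 1)
  u_2 = (5/3, -5/3, -10/3)
  u_3 = (-3, -3, 0)

Orthogonality check:
  u_2 · u_1 = 0 (should be 0)
  u_3 · u_1 = 0 (should be 0)
  u_3 · u_2 = 0 (should be 0)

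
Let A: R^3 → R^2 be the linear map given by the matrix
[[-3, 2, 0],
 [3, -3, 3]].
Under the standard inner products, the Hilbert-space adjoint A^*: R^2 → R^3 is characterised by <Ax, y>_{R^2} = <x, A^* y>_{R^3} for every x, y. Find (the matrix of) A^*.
A^* = A^T =
[[-3, 3],
 [2, -3],
 [0, 3]]

For real matrices with standard dot products, the defining identity <Ax, y> = <x, A^* y> gives (Ax)^T y = x^T (A^*) y, i.e. x^T A^T y = x^T (A^*) y. Since this holds for all x, y, we must have A^* = A^T. Therefore
A^* =
[[-3, 3],
 [2, -3],
 [0, 3]].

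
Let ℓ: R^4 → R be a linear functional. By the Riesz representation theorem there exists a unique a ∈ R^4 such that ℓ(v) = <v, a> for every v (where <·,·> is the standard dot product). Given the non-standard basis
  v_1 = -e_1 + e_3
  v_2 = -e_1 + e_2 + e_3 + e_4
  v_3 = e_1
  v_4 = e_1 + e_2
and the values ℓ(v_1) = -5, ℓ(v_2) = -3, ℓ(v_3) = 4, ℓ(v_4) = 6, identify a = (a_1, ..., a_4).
a = (4, 2, -1, 0)

Write a = (a_1, ..., a_4) in the standard basis. For each basis vector v_i, ℓ(v_i) = <v_i, a> is a linear equation in the a_j's. Collect the n equations into a matrix system V a = ℓ, where row i of V is v_i (expressed in the standard basis). Since V is invertible (lower-triangular with 1s on the diagonal, up to permutation), solve by back-substitution:
  V =
[[-1, 0, 1, 0],
 [-1, 1, 1, 1],
 [1, 0, 0, 0],
 [1, 1, 0, 0]]
  V a = (-5, -3, 4, 6)
Solving gives a = (4, 2, -1, 0).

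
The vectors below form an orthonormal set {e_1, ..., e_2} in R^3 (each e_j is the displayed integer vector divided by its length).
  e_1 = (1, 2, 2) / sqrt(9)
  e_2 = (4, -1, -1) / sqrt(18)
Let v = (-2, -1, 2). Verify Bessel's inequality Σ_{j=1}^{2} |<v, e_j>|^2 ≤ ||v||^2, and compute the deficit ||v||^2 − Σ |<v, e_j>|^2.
Σ |<v, e_j>|^2 = 9/2; ||v||^2 = 9; deficit = 9/2

Write each e_j = u_j / sqrt(<u_j, u_j>) where u_j is the displayed integer vector. Then <v, e_j> = <v, u_j> / sqrt(<u_j, u_j>), so |<v, e_j>|^2 = <v, u_j>^2 / <u_j, u_j>.
Coefficients: <v, e_1> = 0/sqrt(9), <v, e_2> = -9/sqrt(18).
Square and sum: Σ |<v, e_j>|^2 = 9/2.
Compute ||v||^2 = v·v = 9.
Deficit = 9 − 9/2 = 9/2 ≥ 0, confirming Bessel's inequality. (The deficit equals ||v − Σ <v,e_j> e_j||^2, the squared distance from v to span{e_j}.)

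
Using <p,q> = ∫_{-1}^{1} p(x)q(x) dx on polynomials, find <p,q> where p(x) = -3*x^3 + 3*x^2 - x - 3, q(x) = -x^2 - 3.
<p,q> = 64/5

Expand the product: p(x)·q(x) = 3*x^5 - 3*x^4 + 10*x^3 - 6*x^2 + 3*x + 9.
∫_{-1}^{1} of each monomial x^k gives [2/(k+1) if k even, 0 if k odd]. Integrating term-by-term (or equivalently evaluating the antiderivative F(x) = x^6/2 - 3*x^5/5 + 5*x^4/2 - 2*x^3 + 3*x^2/2 + 9*x at the endpoints):
  F(1) − F(−1) = 109/10 − (-19/10) = 64/5.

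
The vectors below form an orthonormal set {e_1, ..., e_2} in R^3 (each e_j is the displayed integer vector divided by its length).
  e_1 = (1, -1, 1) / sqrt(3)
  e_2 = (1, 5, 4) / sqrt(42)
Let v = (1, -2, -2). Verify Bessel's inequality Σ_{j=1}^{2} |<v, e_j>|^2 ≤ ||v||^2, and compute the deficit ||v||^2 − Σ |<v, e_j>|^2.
Σ |<v, e_j>|^2 = 101/14; ||v||^2 = 9; deficit = 25/14

Write each e_j = u_j / sqrt(<u_j, u_j>) where u_j is the displayed integer vector. Then <v, e_j> = <v, u_j> / sqrt(<u_j, u_j>), so |<v, e_j>|^2 = <v, u_j>^2 / <u_j, u_j>.
Coefficients: <v, e_1> = 1/sqrt(3), <v, e_2> = -17/sqrt(42).
Square and sum: Σ |<v, e_j>|^2 = 101/14.
Compute ||v||^2 = v·v = 9.
Deficit = 9 − 101/14 = 25/14 ≥ 0, confirming Bessel's inequality. (The deficit equals ||v − Σ <v,e_j> e_j||^2, the squared distance from v to span{e_j}.)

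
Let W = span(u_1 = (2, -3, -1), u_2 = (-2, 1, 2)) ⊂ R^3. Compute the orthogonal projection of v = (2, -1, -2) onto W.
proj_W(v) = (2, -1, -2)

Set up U = [u_1 | ... | u_2] ∈ R^(3×2). The projector onto W = col(U) is P = U (U^T U)^(-1) U^T.
Compute U^T U =
  [14, -9]
  [-9, 9],
and U^T v = (9, -9).
Solve U^T U · c = U^T v for the coefficients: c = (0, -1). The projection is proj_W(v) = U c.
Check: (v - proj_W(v)) · u_1 = 0  (should be 0).
Check: (v - proj_W(v)) · u_2 = 0  (should be 0).
Result: proj_W(v) = (2, -1, -2).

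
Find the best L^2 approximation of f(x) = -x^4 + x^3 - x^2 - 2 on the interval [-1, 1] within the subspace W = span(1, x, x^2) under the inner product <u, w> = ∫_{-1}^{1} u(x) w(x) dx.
g(x) = -13*x^2/7 + 3*x/5 - 67/35

The best approximation g ∈ W is the orthogonal projection of f onto W. Writing g = a_0 + a_1 x + a_2 x^2, the coefficients solve the normal equations G · a = b where
  G_{ij} = <φ_i, φ_j> and b_i = <f, φ_i>, with φ_0 = 1, φ_1 = x, φ_2 = x^2.
G =
  [2, 0, 2/3]
  [0, 2/3, 0]
  [2/3, 0, 2/5],
b = (-76/15, 2/5, -212/105).
Solving gives a_0 = -67/35, a_1 = 3/5, a_2 = -13/7, so
  g(x) = -13*x^2/7 + 3*x/5 - 67/35.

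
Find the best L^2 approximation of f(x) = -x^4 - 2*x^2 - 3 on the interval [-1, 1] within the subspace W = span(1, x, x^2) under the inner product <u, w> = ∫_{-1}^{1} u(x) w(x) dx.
g(x) = -20*x^2/7 - 102/35

The best approximation g ∈ W is the orthogonal projection of f onto W. Writing g = a_0 + a_1 x + a_2 x^2, the coefficients solve the normal equations G · a = b where
  G_{ij} = <φ_i, φ_j> and b_i = <f, φ_i>, with φ_0 = 1, φ_1 = x, φ_2 = x^2.
G =
  [2, 0, 2/3]
  [0, 2/3, 0]
  [2/3, 0, 2/5],
b = (-116/15, 0, -108/35).
Solving gives a_0 = -102/35, a_1 = 0, a_2 = -20/7, so
  g(x) = -20*x^2/7 - 102/35.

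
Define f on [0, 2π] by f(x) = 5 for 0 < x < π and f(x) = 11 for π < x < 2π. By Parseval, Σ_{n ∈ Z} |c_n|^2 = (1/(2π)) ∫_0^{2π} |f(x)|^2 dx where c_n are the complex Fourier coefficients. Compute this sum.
Σ |c_n|^2 = 73

Parseval equates the L^2 energy of f (normalised by 1/(2π)) with the ℓ^2 sum of its Fourier coefficients: (1/(2π)) ∫_0^{2π} |f|^2 = Σ |c_n|^2.
Compute the left side: (1/(2π)) [∫_0^π 5^2 dx + ∫_π^{2π} 11^2 dx] = (1/(2π)) · (25π + 121π) = (25 + 121)/2 = 73.
So Σ_{n ∈ Z} |c_n|^2 = 73.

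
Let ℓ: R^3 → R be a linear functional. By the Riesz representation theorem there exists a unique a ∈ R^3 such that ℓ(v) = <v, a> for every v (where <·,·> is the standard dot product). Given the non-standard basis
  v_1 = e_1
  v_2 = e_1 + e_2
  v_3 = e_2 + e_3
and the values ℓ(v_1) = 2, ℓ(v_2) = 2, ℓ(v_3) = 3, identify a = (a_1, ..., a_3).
a = (2, 0, 3)

Write a = (a_1, ..., a_3) in the standard basis. For each basis vector v_i, ℓ(v_i) = <v_i, a> is a linear equation in the a_j's. Collect the n equations into a matrix system V a = ℓ, where row i of V is v_i (expressed in the standard basis). Since V is invertible (lower-triangular with 1s on the diagonal, up to permutation), solve by back-substitution:
  V =
[[1, 0, 0],
 [1, 1, 0],
 [0, 1, 1]]
  V a = (2, 2, 3)
Solving gives a = (2, 0, 3).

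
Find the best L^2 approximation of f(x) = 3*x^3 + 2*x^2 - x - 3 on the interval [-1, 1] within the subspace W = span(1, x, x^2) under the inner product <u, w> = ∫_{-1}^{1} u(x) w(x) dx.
g(x) = 2*x^2 + 4*x/5 - 3

The best approximation g ∈ W is the orthogonal projection of f onto W. Writing g = a_0 + a_1 x + a_2 x^2, the coefficients solve the normal equations G · a = b where
  G_{ij} = <φ_i, φ_j> and b_i = <f, φ_i>, with φ_0 = 1, φ_1 = x, φ_2 = x^2.
G =
  [2, 0, 2/3]
  [0, 2/3, 0]
  [2/3, 0, 2/5],
b = (-14/3, 8/15, -6/5).
Solving gives a_0 = -3, a_1 = 4/5, a_2 = 2, so
  g(x) = 2*x^2 + 4*x/5 - 3.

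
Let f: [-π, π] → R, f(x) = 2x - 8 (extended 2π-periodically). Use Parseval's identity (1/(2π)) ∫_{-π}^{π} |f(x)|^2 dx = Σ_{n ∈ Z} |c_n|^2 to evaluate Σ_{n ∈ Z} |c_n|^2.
Σ |c_n|^2 = 4π^2/3 + 64

Expand and integrate term by term over [-π, π]:
  ∫ (2x)^2 dx = 4·(2π^3/3); ∫ 2·2·(-8)·x dx = 0 (odd integrand); ∫ (-8)^2 dx = 64·2π.
So (1/(2π)) ∫_{-π}^{π} (2x - 8)^2 dx = 4π^2/3 + 64 = 4π^2/3 + 64.
Parseval ⇒ Σ |c_n|^2 = 4π^2/3 + 64.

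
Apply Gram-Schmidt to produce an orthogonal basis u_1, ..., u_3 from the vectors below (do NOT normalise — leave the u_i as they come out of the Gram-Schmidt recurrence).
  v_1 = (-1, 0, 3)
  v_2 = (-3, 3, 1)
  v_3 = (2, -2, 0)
Orthogonal basis:
  u_1 = (-1, 0, 3)
  u_2 = (-12/5, 3, -4/5)
  u_3 = (9/77, 8/77, 3/77)

Apply the Gram-Schmidt recurrence
  u_1 = v_1
  u_i = v_i − Σ_{j<i} ((v_i · u_j) / (u_j · u_j)) · u_j.

Step by step this gives:
  u_1 = (-1, 0, 3)
  u_2 = (-12/5, 3, -4/5)
  u_3 = (9/77, 8/77, 3/77)

Orthogonality check:
  u_2 · u_1 = 0 (should be 0)
  u_3 · u_1 = 0 (should be 0)
  u_3 · u_2 = 0 (should be 0)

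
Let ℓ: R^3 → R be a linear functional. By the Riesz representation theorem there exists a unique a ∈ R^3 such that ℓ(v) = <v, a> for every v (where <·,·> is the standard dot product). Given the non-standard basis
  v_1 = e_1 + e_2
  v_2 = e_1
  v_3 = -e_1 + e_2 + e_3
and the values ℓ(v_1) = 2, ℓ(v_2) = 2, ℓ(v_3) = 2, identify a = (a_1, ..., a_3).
a = (2, 0, 4)

Write a = (a_1, ..., a_3) in the standard basis. For each basis vector v_i, ℓ(v_i) = <v_i, a> is a linear equation in the a_j's. Collect the n equations into a matrix system V a = ℓ, where row i of V is v_i (expressed in the standard basis). Since V is invertible (lower-triangular with 1s on the diagonal, up to permutation), solve by back-substitution:
  V =
[[1, 1, 0],
 [1, 0, 0],
 [-1, 1, 1]]
  V a = (2, 2, 2)
Solving gives a = (2, 0, 4).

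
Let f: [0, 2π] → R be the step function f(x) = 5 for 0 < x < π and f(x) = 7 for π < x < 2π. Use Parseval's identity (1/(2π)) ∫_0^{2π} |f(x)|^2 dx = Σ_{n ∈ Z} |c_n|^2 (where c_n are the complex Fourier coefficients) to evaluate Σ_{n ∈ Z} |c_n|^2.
Σ |c_n|^2 = 37

Parseval equates the L^2 energy of f (normalised by 1/(2π)) with the ℓ^2 sum of its Fourier coefficients: (1/(2π)) ∫_0^{2π} |f|^2 = Σ |c_n|^2.
Compute the left side: (1/(2π)) [∫_0^π 5^2 dx + ∫_π^{2π} 7^2 dx] = (1/(2π)) · (25π + 49π) = (25 + 49)/2 = 37.
So Σ_{n ∈ Z} |c_n|^2 = 37.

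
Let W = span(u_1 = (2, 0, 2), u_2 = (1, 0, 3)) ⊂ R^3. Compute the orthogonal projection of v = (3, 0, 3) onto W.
proj_W(v) = (3, 0, 3)

Set up U = [u_1 | ... | u_2] ∈ R^(3×2). The projector onto W = col(U) is P = U (U^T U)^(-1) U^T.
Compute U^T U =
  [8, 8]
  [8, 10],
and U^T v = (12, 12).
Solve U^T U · c = U^T v for the coefficients: c = (3/2, 0). The projection is proj_W(v) = U c.
Check: (v - proj_W(v)) · u_1 = 0  (should be 0).
Check: (v - proj_W(v)) · u_2 = 0  (should be 0).
Result: proj_W(v) = (3, 0, 3).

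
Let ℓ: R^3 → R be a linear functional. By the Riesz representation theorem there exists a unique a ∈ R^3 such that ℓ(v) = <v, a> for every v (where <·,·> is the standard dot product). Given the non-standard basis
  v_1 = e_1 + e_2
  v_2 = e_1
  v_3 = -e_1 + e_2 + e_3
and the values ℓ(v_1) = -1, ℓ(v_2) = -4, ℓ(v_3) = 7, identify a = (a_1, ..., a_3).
a = (-4, 3, 0)

Write a = (a_1, ..., a_3) in the standard basis. For each basis vector v_i, ℓ(v_i) = <v_i, a> is a linear equation in the a_j's. Collect the n equations into a matrix system V a = ℓ, where row i of V is v_i (expressed in the standard basis). Since V is invertible (lower-triangular with 1s on the diagonal, up to permutation), solve by back-substitution:
  V =
[[1, 1, 0],
 [1, 0, 0],
 [-1, 1, 1]]
  V a = (-1, -4, 7)
Solving gives a = (-4, 3, 0).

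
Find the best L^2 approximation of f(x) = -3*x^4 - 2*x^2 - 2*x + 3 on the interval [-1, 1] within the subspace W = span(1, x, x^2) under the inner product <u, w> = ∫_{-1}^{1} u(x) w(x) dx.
g(x) = -32*x^2/7 - 2*x + 114/35

The best approximation g ∈ W is the orthogonal projection of f onto W. Writing g = a_0 + a_1 x + a_2 x^2, the coefficients solve the normal equations G · a = b where
  G_{ij} = <φ_i, φ_j> and b_i = <f, φ_i>, with φ_0 = 1, φ_1 = x, φ_2 = x^2.
G =
  [2, 0, 2/3]
  [0, 2/3, 0]
  [2/3, 0, 2/5],
b = (52/15, -4/3, 12/35).
Solving gives a_0 = 114/35, a_1 = -2, a_2 = -32/7, so
  g(x) = -32*x^2/7 - 2*x + 114/35.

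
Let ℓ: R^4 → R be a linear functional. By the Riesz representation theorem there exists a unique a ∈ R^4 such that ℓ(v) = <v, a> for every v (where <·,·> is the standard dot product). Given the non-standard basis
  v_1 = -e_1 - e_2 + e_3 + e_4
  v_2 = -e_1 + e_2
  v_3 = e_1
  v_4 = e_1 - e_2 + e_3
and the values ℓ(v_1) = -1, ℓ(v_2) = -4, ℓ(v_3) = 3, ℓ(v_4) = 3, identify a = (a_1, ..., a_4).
a = (3, -1, -1, 2)

Write a = (a_1, ..., a_4) in the standard basis. For each basis vector v_i, ℓ(v_i) = <v_i, a> is a linear equation in the a_j's. Collect the n equations into a matrix system V a = ℓ, where row i of V is v_i (expressed in the standard basis). Since V is invertible (lower-triangular with 1s on the diagonal, up to permutation), solve by back-substitution:
  V =
[[-1, -1, 1, 1],
 [-1, 1, 0, 0],
 [1, 0, 0, 0],
 [1, -1, 1, 0]]
  V a = (-1, -4, 3, 3)
Solving gives a = (3, -1, -1, 2).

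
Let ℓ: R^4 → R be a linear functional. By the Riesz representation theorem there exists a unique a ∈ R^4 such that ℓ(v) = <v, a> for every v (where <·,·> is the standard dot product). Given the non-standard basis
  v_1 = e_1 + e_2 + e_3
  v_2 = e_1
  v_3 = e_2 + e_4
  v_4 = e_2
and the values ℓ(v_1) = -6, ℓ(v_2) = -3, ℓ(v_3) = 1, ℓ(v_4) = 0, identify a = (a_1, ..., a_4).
a = (-3, 0, -3, 1)

Write a = (a_1, ..., a_4) in the standard basis. For each basis vector v_i, ℓ(v_i) = <v_i, a> is a linear equation in the a_j's. Collect the n equations into a matrix system V a = ℓ, where row i of V is v_i (expressed in the standard basis). Since V is invertible (lower-triangular with 1s on the diagonal, up to permutation), solve by back-substitution:
  V =
[[1, 1, 1, 0],
 [1, 0, 0, 0],
 [0, 1, 0, 1],
 [0, 1, 0, 0]]
  V a = (-6, -3, 1, 0)
Solving gives a = (-3, 0, -3, 1).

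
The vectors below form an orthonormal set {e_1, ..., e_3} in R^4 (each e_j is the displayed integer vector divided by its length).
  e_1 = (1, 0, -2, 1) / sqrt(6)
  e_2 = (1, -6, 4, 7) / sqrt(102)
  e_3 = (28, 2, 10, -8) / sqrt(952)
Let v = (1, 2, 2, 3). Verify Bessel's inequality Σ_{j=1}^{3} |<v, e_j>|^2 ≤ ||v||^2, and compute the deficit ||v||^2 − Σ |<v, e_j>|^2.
Σ |<v, e_j>|^2 = 4; ||v||^2 = 18; deficit = 14

Write each e_j = u_j / sqrt(<u_j, u_j>) where u_j is the displayed integer vector. Then <v, e_j> = <v, u_j> / sqrt(<u_j, u_j>), so |<v, e_j>|^2 = <v, u_j>^2 / <u_j, u_j>.
Coefficients: <v, e_1> = 0/sqrt(6), <v, e_2> = 18/sqrt(102), <v, e_3> = 28/sqrt(952).
Square and sum: Σ |<v, e_j>|^2 = 4.
Compute ||v||^2 = v·v = 18.
Deficit = 18 − 4 = 14 ≥ 0, confirming Bessel's inequality. (The deficit equals ||v − Σ <v,e_j> e_j||^2, the squared distance from v to span{e_j}.)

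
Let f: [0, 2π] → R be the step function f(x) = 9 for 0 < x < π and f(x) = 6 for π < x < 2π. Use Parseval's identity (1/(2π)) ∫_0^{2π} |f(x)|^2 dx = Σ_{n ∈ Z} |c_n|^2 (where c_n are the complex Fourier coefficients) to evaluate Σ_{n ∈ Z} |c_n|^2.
Σ |c_n|^2 = 117/2

Parseval equates the L^2 energy of f (normalised by 1/(2π)) with the ℓ^2 sum of its Fourier coefficients: (1/(2π)) ∫_0^{2π} |f|^2 = Σ |c_n|^2.
Compute the left side: (1/(2π)) [∫_0^π 9^2 dx + ∫_π^{2π} 6^2 dx] = (1/(2π)) · (81π + 36π) = (81 + 36)/2 = 117/2.
So Σ_{n ∈ Z} |c_n|^2 = 117/2.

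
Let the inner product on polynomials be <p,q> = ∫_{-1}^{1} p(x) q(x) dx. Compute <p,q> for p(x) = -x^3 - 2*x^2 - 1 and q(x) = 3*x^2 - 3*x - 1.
<p,q> = 2/15

Expand the product: p(x)·q(x) = -3*x^5 - 3*x^4 + 7*x^3 - x^2 + 3*x + 1.
∫_{-1}^{1} of each monomial x^k gives [2/(k+1) if k even, 0 if k odd]. Integrating term-by-term (or equivalently evaluating the antiderivative F(x) = -x^6/2 - 3*x^5/5 + 7*x^4/4 - x^3/3 + 3*x^2/2 + x at the endpoints):
  F(1) − F(−1) = 169/60 − (161/60) = 2/15.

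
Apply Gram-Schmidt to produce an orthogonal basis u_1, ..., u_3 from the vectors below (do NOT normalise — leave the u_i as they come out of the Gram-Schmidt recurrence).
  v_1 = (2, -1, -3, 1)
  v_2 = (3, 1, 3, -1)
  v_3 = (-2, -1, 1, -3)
Orthogonal basis:
  u_1 = (2, -1, -3, 1)
  u_2 = (11/3, 2/3, 2, -2/3)
  u_3 = (0, -16/11, -4/11, -28/11)

Apply the Gram-Schmidt recurrence
  u_1 = v_1
  u_i = v_i − Σ_{j<i} ((v_i · u_j) / (u_j · u_j)) · u_j.

Step by step this gives:
  u_1 = (2, -1, -3, 1)
  u_2 = (11/3, 2/3, 2, -2/3)
  u_3 = (0, -16/11, -4/11, -28/11)

Orthogonality check:
  u_2 · u_1 = 0 (should be 0)
  u_3 · u_1 = 0 (should be 0)
  u_3 · u_2 = 0 (should be 0)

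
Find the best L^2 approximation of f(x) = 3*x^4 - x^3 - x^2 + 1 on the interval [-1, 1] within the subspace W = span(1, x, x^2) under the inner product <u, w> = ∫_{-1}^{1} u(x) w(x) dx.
g(x) = 11*x^2/7 - 3*x/5 + 26/35

The best approximation g ∈ W is the orthogonal projection of f onto W. Writing g = a_0 + a_1 x + a_2 x^2, the coefficients solve the normal equations G · a = b where
  G_{ij} = <φ_i, φ_j> and b_i = <f, φ_i>, with φ_0 = 1, φ_1 = x, φ_2 = x^2.
G =
  [2, 0, 2/3]
  [0, 2/3, 0]
  [2/3, 0, 2/5],
b = (38/15, -2/5, 118/105).
Solving gives a_0 = 26/35, a_1 = -3/5, a_2 = 11/7, so
  g(x) = 11*x^2/7 - 3*x/5 + 26/35.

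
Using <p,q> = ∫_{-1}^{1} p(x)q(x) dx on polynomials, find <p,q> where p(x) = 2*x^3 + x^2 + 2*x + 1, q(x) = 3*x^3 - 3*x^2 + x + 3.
<p,q> = 232/21

Expand the product: p(x)·q(x) = 6*x^6 - 3*x^5 + 5*x^4 + 4*x^3 + 2*x^2 + 7*x + 3.
∫_{-1}^{1} of each monomial x^k gives [2/(k+1) if k even, 0 if k odd]. Integrating term-by-term (or equivalently evaluating the antiderivative F(x) = 6*x^7/7 - x^6/2 + x^5 + x^4 + 2*x^3/3 + 7*x^2/2 + 3*x at the endpoints):
  F(1) − F(−1) = 200/21 − (-32/21) = 232/21.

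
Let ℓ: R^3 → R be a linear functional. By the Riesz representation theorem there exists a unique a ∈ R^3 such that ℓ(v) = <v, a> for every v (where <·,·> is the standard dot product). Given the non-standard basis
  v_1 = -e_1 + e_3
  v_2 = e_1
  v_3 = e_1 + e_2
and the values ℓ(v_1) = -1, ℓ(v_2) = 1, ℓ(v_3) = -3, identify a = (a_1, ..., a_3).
a = (1, -4, 0)

Write a = (a_1, ..., a_3) in the standard basis. For each basis vector v_i, ℓ(v_i) = <v_i, a> is a linear equation in the a_j's. Collect the n equations into a matrix system V a = ℓ, where row i of V is v_i (expressed in the standard basis). Since V is invertible (lower-triangular with 1s on the diagonal, up to permutation), solve by back-substitution:
  V =
[[-1, 0, 1],
 [1, 0, 0],
 [1, 1, 0]]
  V a = (-1, 1, -3)
Solving gives a = (1, -4, 0).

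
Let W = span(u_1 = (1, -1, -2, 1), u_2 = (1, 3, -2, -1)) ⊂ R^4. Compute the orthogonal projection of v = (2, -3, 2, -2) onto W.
proj_W(v) = (-17/26, -45/26, 17/13, 7/13)

Set up U = [u_1 | ... | u_2] ∈ R^(4×2). The projector onto W = col(U) is P = U (U^T U)^(-1) U^T.
Compute U^T U =
  [7, 1]
  [1, 15],
and U^T v = (-1, -9).
Solve U^T U · c = U^T v for the coefficients: c = (-3/52, -31/52). The projection is proj_W(v) = U c.
Check: (v - proj_W(v)) · u_1 = 0  (should be 0).
Check: (v - proj_W(v)) · u_2 = 0  (should be 0).
Result: proj_W(v) = (-17/26, -45/26, 17/13, 7/13).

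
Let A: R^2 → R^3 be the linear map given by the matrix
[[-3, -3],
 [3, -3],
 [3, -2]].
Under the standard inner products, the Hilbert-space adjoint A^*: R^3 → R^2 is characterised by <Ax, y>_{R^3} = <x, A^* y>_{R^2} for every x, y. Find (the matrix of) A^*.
A^* = A^T =
[[-3, 3, 3],
 [-3, -3, -2]]

For real matrices with standard dot products, the defining identity <Ax, y> = <x, A^* y> gives (Ax)^T y = x^T (A^*) y, i.e. x^T A^T y = x^T (A^*) y. Since this holds for all x, y, we must have A^* = A^T. Therefore
A^* =
[[-3, 3, 3],
 [-3, -3, -2]].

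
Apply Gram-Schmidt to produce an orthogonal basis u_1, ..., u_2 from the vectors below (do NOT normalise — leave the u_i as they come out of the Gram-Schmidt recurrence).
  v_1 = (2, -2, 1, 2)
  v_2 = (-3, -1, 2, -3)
Orthogonal basis:
  u_1 = (2, -2, 1, 2)
  u_2 = (-23/13, -29/13, 34/13, -23/13)

Apply the Gram-Schmidt recurrence
  u_1 = v_1
  u_i = v_i − Σ_{j<i} ((v_i · u_j) / (u_j · u_j)) · u_j.

Step by step this gives:
  u_1 = (2, -2, 1, 2)
  u_2 = (-23/13, -29/13, 34/13, -23/13)

Orthogonality check:
  u_2 · u_1 = 0 (should be 0)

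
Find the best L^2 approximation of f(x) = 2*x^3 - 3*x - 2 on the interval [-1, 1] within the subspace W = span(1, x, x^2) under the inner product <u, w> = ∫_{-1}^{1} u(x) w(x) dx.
g(x) = -9*x/5 - 2

The best approximation g ∈ W is the orthogonal projection of f onto W. Writing g = a_0 + a_1 x + a_2 x^2, the coefficients solve the normal equations G · a = b where
  G_{ij} = <φ_i, φ_j> and b_i = <f, φ_i>, with φ_0 = 1, φ_1 = x, φ_2 = x^2.
G =
  [2, 0, 2/3]
  [0, 2/3, 0]
  [2/3, 0, 2/5],
b = (-4, -6/5, -4/3).
Solving gives a_0 = -2, a_1 = -9/5, a_2 = 0, so
  g(x) = -9*x/5 - 2.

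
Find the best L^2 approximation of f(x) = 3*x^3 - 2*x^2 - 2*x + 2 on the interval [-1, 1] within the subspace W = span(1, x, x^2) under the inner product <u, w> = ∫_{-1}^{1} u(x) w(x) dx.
g(x) = -2*x^2 - x/5 + 2

The best approximation g ∈ W is the orthogonal projection of f onto W. Writing g = a_0 + a_1 x + a_2 x^2, the coefficients solve the normal equations G · a = b where
  G_{ij} = <φ_i, φ_j> and b_i = <f, φ_i>, with φ_0 = 1, φ_1 = x, φ_2 = x^2.
G =
  [2, 0, 2/3]
  [0, 2/3, 0]
  [2/3, 0, 2/5],
b = (8/3, -2/15, 8/15).
Solving gives a_0 = 2, a_1 = -1/5, a_2 = -2, so
  g(x) = -2*x^2 - x/5 + 2.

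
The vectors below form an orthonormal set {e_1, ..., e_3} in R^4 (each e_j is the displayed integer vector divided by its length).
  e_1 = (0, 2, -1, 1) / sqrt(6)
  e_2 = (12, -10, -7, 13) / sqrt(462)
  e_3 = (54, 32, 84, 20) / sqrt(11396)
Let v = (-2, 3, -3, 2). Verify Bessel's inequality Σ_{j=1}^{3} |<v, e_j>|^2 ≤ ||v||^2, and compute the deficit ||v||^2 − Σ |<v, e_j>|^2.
Σ |<v, e_j>|^2 = 913/37; ||v||^2 = 26; deficit = 49/37

Write each e_j = u_j / sqrt(<u_j, u_j>) where u_j is the displayed integer vector. Then <v, e_j> = <v, u_j> / sqrt(<u_j, u_j>), so |<v, e_j>|^2 = <v, u_j>^2 / <u_j, u_j>.
Coefficients: <v, e_1> = 11/sqrt(6), <v, e_2> = -7/sqrt(462), <v, e_3> = -224/sqrt(11396).
Square and sum: Σ |<v, e_j>|^2 = 913/37.
Compute ||v||^2 = v·v = 26.
Deficit = 26 − 913/37 = 49/37 ≥ 0, confirming Bessel's inequality. (The deficit equals ||v − Σ <v,e_j> e_j||^2, the squared distance from v to span{e_j}.)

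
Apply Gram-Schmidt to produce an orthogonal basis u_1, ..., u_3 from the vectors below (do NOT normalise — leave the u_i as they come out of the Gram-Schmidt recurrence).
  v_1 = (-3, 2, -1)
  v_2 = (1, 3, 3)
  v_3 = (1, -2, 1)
Orthogonal basis:
  u_1 = (-3, 2, -1)
  u_2 = (1, 3, 3)
  u_3 = (-81/133, -72/133, 99/133)

Apply the Gram-Schmidt recurrence
  u_1 = v_1
  u_i = v_i − Σ_{j<i} ((v_i · u_j) / (u_j · u_j)) · u_j.

Step by step this gives:
  u_1 = (-3, 2, -1)
  u_2 = (1, 3, 3)
  u_3 = (-81/133, -72/133, 99/133)

Orthogonality check:
  u_2 · u_1 = 0 (should be 0)
  u_3 · u_1 = 0 (should be 0)
  u_3 · u_2 = 0 (should be 0)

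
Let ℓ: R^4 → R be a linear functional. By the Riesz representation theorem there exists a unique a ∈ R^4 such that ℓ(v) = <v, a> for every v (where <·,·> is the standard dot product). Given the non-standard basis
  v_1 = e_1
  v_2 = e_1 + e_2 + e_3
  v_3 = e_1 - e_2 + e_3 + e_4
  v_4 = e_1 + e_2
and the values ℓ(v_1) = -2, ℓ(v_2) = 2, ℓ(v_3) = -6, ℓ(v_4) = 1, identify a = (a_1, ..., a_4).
a = (-2, 3, 1, -2)

Write a = (a_1, ..., a_4) in the standard basis. For each basis vector v_i, ℓ(v_i) = <v_i, a> is a linear equation in the a_j's. Collect the n equations into a matrix system V a = ℓ, where row i of V is v_i (expressed in the standard basis). Since V is invertible (lower-triangular with 1s on the diagonal, up to permutation), solve by back-substitution:
  V =
[[1, 0, 0, 0],
 [1, 1, 1, 0],
 [1, -1, 1, 1],
 [1, 1, 0, 0]]
  V a = (-2, 2, -6, 1)
Solving gives a = (-2, 3, 1, -2).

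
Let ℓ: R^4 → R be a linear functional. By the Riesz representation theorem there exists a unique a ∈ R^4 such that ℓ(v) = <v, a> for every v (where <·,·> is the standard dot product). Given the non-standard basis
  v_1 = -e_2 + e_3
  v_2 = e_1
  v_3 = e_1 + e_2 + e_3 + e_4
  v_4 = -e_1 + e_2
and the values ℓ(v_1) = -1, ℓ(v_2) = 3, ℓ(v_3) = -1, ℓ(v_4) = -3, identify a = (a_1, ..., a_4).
a = (3, 0, -1, -3)

Write a = (a_1, ..., a_4) in the standard basis. For each basis vector v_i, ℓ(v_i) = <v_i, a> is a linear equation in the a_j's. Collect the n equations into a matrix system V a = ℓ, where row i of V is v_i (expressed in the standard basis). Since V is invertible (lower-triangular with 1s on the diagonal, up to permutation), solve by back-substitution:
  V =
[[0, -1, 1, 0],
 [1, 0, 0, 0],
 [1, 1, 1, 1],
 [-1, 1, 0, 0]]
  V a = (-1, 3, -1, -3)
Solving gives a = (3, 0, -1, -3).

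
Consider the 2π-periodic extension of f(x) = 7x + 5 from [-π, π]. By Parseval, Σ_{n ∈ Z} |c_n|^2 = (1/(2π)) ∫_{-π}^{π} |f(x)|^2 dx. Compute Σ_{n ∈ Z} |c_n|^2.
Σ |c_n|^2 = 49π^2/3 + 25

Expand and integrate term by term over [-π, π]:
  ∫ (7x)^2 dx = 49·(2π^3/3); ∫ 2·7·(5)·x dx = 0 (odd integrand); ∫ 5^2 dx = 25·2π.
So (1/(2π)) ∫_{-π}^{π} (7x + 5)^2 dx = 49π^2/3 + 25 = 49π^2/3 + 25.
Parseval ⇒ Σ |c_n|^2 = 49π^2/3 + 25.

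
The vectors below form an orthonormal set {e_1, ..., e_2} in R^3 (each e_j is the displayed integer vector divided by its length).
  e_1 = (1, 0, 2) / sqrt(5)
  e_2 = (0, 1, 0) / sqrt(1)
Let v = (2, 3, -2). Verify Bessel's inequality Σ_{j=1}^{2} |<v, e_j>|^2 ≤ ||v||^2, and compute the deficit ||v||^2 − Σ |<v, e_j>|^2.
Σ |<v, e_j>|^2 = 49/5; ||v||^2 = 17; deficit = 36/5

Write each e_j = u_j / sqrt(<u_j, u_j>) where u_j is the displayed integer vector. Then <v, e_j> = <v, u_j> / sqrt(<u_j, u_j>), so |<v, e_j>|^2 = <v, u_j>^2 / <u_j, u_j>.
Coefficients: <v, e_1> = -2/sqrt(5), <v, e_2> = 3/sqrt(1).
Square and sum: Σ |<v, e_j>|^2 = 49/5.
Compute ||v||^2 = v·v = 17.
Deficit = 17 − 49/5 = 36/5 ≥ 0, confirming Bessel's inequality. (The deficit equals ||v − Σ <v,e_j> e_j||^2, the squared distance from v to span{e_j}.)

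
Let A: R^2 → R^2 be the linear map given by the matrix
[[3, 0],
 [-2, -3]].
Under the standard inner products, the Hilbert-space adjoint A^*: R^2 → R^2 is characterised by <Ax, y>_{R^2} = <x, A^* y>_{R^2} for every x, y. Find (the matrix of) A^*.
A^* = A^T =
[[3, -2],
 [0, -3]]

For real matrices with standard dot products, the defining identity <Ax, y> = <x, A^* y> gives (Ax)^T y = x^T (A^*) y, i.e. x^T A^T y = x^T (A^*) y. Since this holds for all x, y, we must have A^* = A^T. Therefore
A^* =
[[3, -2],
 [0, -3]].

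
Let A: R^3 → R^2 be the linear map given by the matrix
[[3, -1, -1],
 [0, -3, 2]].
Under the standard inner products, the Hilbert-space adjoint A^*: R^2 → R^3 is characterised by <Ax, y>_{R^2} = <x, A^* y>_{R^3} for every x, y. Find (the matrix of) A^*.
A^* = A^T =
[[3, 0],
 [-1, -3],
 [-1, 2]]

For real matrices with standard dot products, the defining identity <Ax, y> = <x, A^* y> gives (Ax)^T y = x^T (A^*) y, i.e. x^T A^T y = x^T (A^*) y. Since this holds for all x, y, we must have A^* = A^T. Therefore
A^* =
[[3, 0],
 [-1, -3],
 [-1, 2]].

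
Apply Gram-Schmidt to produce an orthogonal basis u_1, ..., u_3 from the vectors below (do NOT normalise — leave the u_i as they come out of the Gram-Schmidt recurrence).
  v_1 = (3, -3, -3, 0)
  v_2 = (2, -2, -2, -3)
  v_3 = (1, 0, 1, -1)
Orthogonal basis:
  u_1 = (3, -3, -3, 0)
  u_2 = (0, 0, 0, -3)
  u_3 = (1, 0, 1, 0)

Apply the Gram-Schmidt recurrence
  u_1 = v_1
  u_i = v_i − Σ_{j<i} ((v_i · u_j) / (u_j · u_j)) · u_j.

Step by step this gives:
  u_1 = (3, -3, -3, 0)
  u_2 = (0, 0, 0, -3)
  u_3 = (1, 0, 1, 0)

Orthogonality check:
  u_2 · u_1 = 0 (should be 0)
  u_3 · u_1 = 0 (should be 0)
  u_3 · u_2 = 0 (should be 0)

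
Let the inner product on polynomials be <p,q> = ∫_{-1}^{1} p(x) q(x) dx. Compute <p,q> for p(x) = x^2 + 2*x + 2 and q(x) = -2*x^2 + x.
<p,q> = -32/15

Expand the product: p(x)·q(x) = -2*x^4 - 3*x^3 - 2*x^2 + 2*x.
∫_{-1}^{1} of each monomial x^k gives [2/(k+1) if k even, 0 if k odd]. Integrating term-by-term (or equivalently evaluating the antiderivative F(x) = -2*x^5/5 - 3*x^4/4 - 2*x^3/3 + x^2 at the endpoints):
  F(1) − F(−1) = -49/60 − (79/60) = -32/15.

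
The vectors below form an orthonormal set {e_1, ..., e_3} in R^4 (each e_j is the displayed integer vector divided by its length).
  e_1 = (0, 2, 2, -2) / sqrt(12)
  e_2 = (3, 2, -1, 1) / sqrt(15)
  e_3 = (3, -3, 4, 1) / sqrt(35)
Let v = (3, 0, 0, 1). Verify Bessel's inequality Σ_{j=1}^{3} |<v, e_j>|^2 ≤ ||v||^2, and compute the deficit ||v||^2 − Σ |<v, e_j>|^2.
Σ |<v, e_j>|^2 = 69/7; ||v||^2 = 10; deficit = 1/7

Write each e_j = u_j / sqrt(<u_j, u_j>) where u_j is the displayed integer vector. Then <v, e_j> = <v, u_j> / sqrt(<u_j, u_j>), so |<v, e_j>|^2 = <v, u_j>^2 / <u_j, u_j>.
Coefficients: <v, e_1> = -2/sqrt(12), <v, e_2> = 10/sqrt(15), <v, e_3> = 10/sqrt(35).
Square and sum: Σ |<v, e_j>|^2 = 69/7.
Compute ||v||^2 = v·v = 10.
Deficit = 10 − 69/7 = 1/7 ≥ 0, confirming Bessel's inequality. (The deficit equals ||v − Σ <v,e_j> e_j||^2, the squared distance from v to span{e_j}.)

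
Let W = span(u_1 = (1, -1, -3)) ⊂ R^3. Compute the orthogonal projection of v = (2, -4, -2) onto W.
proj_W(v) = (12/11, -12/11, -36/11)

Set up U = [u_1 | ... | u_1] ∈ R^(3×1). The projector onto W = col(U) is P = U (U^T U)^(-1) U^T.
Compute U^T U =
  [11],
and U^T v = (12).
Solve U^T U · c = U^T v for the coefficients: c = (12/11). The projection is proj_W(v) = U c.
Check: (v - proj_W(v)) · u_1 = 0  (should be 0).
Result: proj_W(v) = (12/11, -12/11, -36/11).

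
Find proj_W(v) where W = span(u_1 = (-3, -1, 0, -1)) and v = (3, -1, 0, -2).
proj_W(v) = (18/11, 6/11, 0, 6/11)

Set up U = [u_1 | ... | u_1] ∈ R^(4×1). The projector onto W = col(U) is P = U (U^T U)^(-1) U^T.
Compute U^T U =
  [11],
and U^T v = (-6).
Solve U^T U · c = U^T v for the coefficients: c = (-6/11). The projection is proj_W(v) = U c.
Check: (v - proj_W(v)) · u_1 = 0  (should be 0).
Result: proj_W(v) = (18/11, 6/11, 0, 6/11).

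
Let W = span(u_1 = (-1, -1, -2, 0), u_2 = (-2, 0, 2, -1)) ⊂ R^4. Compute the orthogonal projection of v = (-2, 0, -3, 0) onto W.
proj_W(v) = (-38/25, -34/25, -64/25, -2/25)

Set up U = [u_1 | ... | u_2] ∈ R^(4×2). The projector onto W = col(U) is P = U (U^T U)^(-1) U^T.
Compute U^T U =
  [6, -2]
  [-2, 9],
and U^T v = (8, -2).
Solve U^T U · c = U^T v for the coefficients: c = (34/25, 2/25). The projection is proj_W(v) = U c.
Check: (v - proj_W(v)) · u_1 = 0  (should be 0).
Check: (v - proj_W(v)) · u_2 = 0  (should be 0).
Result: proj_W(v) = (-38/25, -34/25, -64/25, -2/25).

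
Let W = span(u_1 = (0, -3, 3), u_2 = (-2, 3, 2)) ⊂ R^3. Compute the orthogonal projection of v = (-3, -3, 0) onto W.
proj_W(v) = (2/11, -19/11, 14/11)

Set up U = [u_1 | ... | u_2] ∈ R^(3×2). The projector onto W = col(U) is P = U (U^T U)^(-1) U^T.
Compute U^T U =
  [18, -3]
  [-3, 17],
and U^T v = (9, -3).
Solve U^T U · c = U^T v for the coefficients: c = (16/33, -1/11). The projection is proj_W(v) = U c.
Check: (v - proj_W(v)) · u_1 = 0  (should be 0).
Check: (v - proj_W(v)) · u_2 = 0  (should be 0).
Result: proj_W(v) = (2/11, -19/11, 14/11).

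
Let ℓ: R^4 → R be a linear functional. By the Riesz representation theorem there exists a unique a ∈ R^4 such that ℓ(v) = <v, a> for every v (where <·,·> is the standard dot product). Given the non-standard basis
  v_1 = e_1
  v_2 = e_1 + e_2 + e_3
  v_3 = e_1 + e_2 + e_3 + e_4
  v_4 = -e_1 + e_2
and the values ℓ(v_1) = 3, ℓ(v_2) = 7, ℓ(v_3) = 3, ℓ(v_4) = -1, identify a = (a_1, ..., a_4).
a = (3, 2, 2, -4)

Write a = (a_1, ..., a_4) in the standard basis. For each basis vector v_i, ℓ(v_i) = <v_i, a> is a linear equation in the a_j's. Collect the n equations into a matrix system V a = ℓ, where row i of V is v_i (expressed in the standard basis). Since V is invertible (lower-triangular with 1s on the diagonal, up to permutation), solve by back-substitution:
  V =
[[1, 0, 0, 0],
 [1, 1, 1, 0],
 [1, 1, 1, 1],
 [-1, 1, 0, 0]]
  V a = (3, 7, 3, -1)
Solving gives a = (3, 2, 2, -4).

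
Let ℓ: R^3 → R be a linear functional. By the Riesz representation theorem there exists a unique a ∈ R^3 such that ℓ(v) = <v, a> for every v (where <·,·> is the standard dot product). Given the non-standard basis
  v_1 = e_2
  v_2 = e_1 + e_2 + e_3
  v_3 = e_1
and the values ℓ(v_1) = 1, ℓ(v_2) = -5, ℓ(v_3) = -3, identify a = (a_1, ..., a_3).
a = (-3, 1, -3)

Write a = (a_1, ..., a_3) in the standard basis. For each basis vector v_i, ℓ(v_i) = <v_i, a> is a linear equation in the a_j's. Collect the n equations into a matrix system V a = ℓ, where row i of V is v_i (expressed in the standard basis). Since V is invertible (lower-triangular with 1s on the diagonal, up to permutation), solve by back-substitution:
  V =
[[0, 1, 0],
 [1, 1, 1],
 [1, 0, 0]]
  V a = (1, -5, -3)
Solving gives a = (-3, 1, -3).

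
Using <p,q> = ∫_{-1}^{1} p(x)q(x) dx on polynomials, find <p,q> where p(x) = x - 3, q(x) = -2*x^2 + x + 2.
<p,q> = -22/3

Expand the product: p(x)·q(x) = -2*x^3 + 7*x^2 - x - 6.
∫_{-1}^{1} of each monomial x^k gives [2/(k+1) if k even, 0 if k odd]. Integrating term-by-term (or equivalently evaluating the antiderivative F(x) = -x^4/2 + 7*x^3/3 - x^2/2 - 6*x at the endpoints):
  F(1) − F(−1) = -14/3 − (8/3) = -22/3.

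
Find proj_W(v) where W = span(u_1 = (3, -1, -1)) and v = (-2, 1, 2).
proj_W(v) = (-27/11, 9/11, 9/11)

Set up U = [u_1 | ... | u_1] ∈ R^(3×1). The projector onto W = col(U) is P = U (U^T U)^(-1) U^T.
Compute U^T U =
  [11],
and U^T v = (-9).
Solve U^T U · c = U^T v for the coefficients: c = (-9/11). The projection is proj_W(v) = U c.
Check: (v - proj_W(v)) · u_1 = 0  (should be 0).
Result: proj_W(v) = (-27/11, 9/11, 9/11).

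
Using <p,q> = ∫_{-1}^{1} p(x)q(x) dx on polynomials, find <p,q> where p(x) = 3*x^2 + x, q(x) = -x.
<p,q> = -2/3

Expand the product: p(x)·q(x) = -3*x^3 - x^2.
∫_{-1}^{1} of each monomial x^k gives [2/(k+1) if k even, 0 if k odd]. Integrating term-by-term (or equivalently evaluating the antiderivative F(x) = -3*x^4/4 - x^3/3 at the endpoints):
  F(1) − F(−1) = -13/12 − (-5/12) = -2/3.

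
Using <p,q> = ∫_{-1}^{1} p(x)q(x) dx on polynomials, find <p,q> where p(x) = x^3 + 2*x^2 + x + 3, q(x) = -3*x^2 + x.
<p,q> = -22/3

Expand the product: p(x)·q(x) = -3*x^5 - 5*x^4 - x^3 - 8*x^2 + 3*x.
∫_{-1}^{1} of each monomial x^k gives [2/(k+1) if k even, 0 if k odd]. Integrating term-by-term (or equivalently evaluating the antiderivative F(x) = -x^6/2 - x^5 - x^4/4 - 8*x^3/3 + 3*x^2/2 at the endpoints):
  F(1) − F(−1) = -35/12 − (53/12) = -22/3.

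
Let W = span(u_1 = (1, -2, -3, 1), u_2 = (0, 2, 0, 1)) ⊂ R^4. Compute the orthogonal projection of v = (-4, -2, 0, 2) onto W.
proj_W(v) = (2/33, -28/33, -2/11, -10/33)

Set up U = [u_1 | ... | u_2] ∈ R^(4×2). The projector onto W = col(U) is P = U (U^T U)^(-1) U^T.
Compute U^T U =
  [15, -3]
  [-3, 5],
and U^T v = (2, -2).
Solve U^T U · c = U^T v for the coefficients: c = (2/33, -4/11). The projection is proj_W(v) = U c.
Check: (v - proj_W(v)) · u_1 = 0  (should be 0).
Check: (v - proj_W(v)) · u_2 = 0  (should be 0).
Result: proj_W(v) = (2/33, -28/33, -2/11, -10/33).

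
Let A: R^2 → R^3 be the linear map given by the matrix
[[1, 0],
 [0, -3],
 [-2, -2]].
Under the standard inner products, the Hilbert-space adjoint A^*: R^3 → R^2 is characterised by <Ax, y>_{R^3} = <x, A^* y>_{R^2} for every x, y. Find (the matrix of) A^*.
A^* = A^T =
[[1, 0, -2],
 [0, -3, -2]]

For real matrices with standard dot products, the defining identity <Ax, y> = <x, A^* y> gives (Ax)^T y = x^T (A^*) y, i.e. x^T A^T y = x^T (A^*) y. Since this holds for all x, y, we must have A^* = A^T. Therefore
A^* =
[[1, 0, -2],
 [0, -3, -2]].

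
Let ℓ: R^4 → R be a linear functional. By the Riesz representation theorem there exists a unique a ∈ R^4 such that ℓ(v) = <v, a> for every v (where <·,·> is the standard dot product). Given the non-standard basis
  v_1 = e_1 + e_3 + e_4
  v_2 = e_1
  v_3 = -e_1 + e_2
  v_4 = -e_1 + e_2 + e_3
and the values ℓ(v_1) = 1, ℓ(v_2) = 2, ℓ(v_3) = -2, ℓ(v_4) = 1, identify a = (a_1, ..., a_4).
a = (2, 0, 3, -4)

Write a = (a_1, ..., a_4) in the standard basis. For each basis vector v_i, ℓ(v_i) = <v_i, a> is a linear equation in the a_j's. Collect the n equations into a matrix system V a = ℓ, where row i of V is v_i (expressed in the standard basis). Since V is invertible (lower-triangular with 1s on the diagonal, up to permutation), solve by back-substitution:
  V =
[[1, 0, 1, 1],
 [1, 0, 0, 0],
 [-1, 1, 0, 0],
 [-1, 1, 1, 0]]
  V a = (1, 2, -2, 1)
Solving gives a = (2, 0, 3, -4).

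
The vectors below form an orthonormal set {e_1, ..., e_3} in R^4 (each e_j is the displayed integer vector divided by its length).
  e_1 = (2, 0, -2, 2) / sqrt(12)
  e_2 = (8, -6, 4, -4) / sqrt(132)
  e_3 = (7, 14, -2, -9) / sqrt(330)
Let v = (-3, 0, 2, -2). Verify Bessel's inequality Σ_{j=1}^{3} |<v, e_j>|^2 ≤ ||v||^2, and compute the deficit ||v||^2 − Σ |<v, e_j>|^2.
Σ |<v, e_j>|^2 = 509/30; ||v||^2 = 17; deficit = 1/30

Write each e_j = u_j / sqrt(<u_j, u_j>) where u_j is the displayed integer vector. Then <v, e_j> = <v, u_j> / sqrt(<u_j, u_j>), so |<v, e_j>|^2 = <v, u_j>^2 / <u_j, u_j>.
Coefficients: <v, e_1> = -14/sqrt(12), <v, e_2> = -8/sqrt(132), <v, e_3> = -7/sqrt(330).
Square and sum: Σ |<v, e_j>|^2 = 509/30.
Compute ||v||^2 = v·v = 17.
Deficit = 17 − 509/30 = 1/30 ≥ 0, confirming Bessel's inequality. (The deficit equals ||v − Σ <v,e_j> e_j||^2, the squared distance from v to span{e_j}.)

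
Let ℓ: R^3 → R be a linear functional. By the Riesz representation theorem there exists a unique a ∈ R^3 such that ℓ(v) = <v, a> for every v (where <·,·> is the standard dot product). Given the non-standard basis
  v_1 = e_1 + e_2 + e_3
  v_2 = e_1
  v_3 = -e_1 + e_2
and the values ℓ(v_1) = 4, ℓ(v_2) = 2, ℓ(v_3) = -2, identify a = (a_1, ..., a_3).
a = (2, 0, 2)

Write a = (a_1, ..., a_3) in the standard basis. For each basis vector v_i, ℓ(v_i) = <v_i, a> is a linear equation in the a_j's. Collect the n equations into a matrix system V a = ℓ, where row i of V is v_i (expressed in the standard basis). Since V is invertible (lower-triangular with 1s on the diagonal, up to permutation), solve by back-substitution:
  V =
[[1, 1, 1],
 [1, 0, 0],
 [-1, 1, 0]]
  V a = (4, 2, -2)
Solving gives a = (2, 0, 2).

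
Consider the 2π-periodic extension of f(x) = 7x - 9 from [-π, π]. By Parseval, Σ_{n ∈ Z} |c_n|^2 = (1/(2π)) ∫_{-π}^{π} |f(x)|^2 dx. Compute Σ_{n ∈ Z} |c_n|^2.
Σ |c_n|^2 = 49π^2/3 + 81

Expand and integrate term by term over [-π, π]:
  ∫ (7x)^2 dx = 49·(2π^3/3); ∫ 2·7·(-9)·x dx = 0 (odd integrand); ∫ (-9)^2 dx = 81·2π.
So (1/(2π)) ∫_{-π}^{π} (7x - 9)^2 dx = 49π^2/3 + 81 = 49π^2/3 + 81.
Parseval ⇒ Σ |c_n|^2 = 49π^2/3 + 81.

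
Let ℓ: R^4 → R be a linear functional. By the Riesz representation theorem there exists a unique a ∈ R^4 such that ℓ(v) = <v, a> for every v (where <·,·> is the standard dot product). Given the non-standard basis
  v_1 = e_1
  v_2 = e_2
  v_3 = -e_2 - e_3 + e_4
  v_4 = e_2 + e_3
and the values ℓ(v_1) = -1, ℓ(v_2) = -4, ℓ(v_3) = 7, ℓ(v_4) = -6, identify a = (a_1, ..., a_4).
a = (-1, -4, -2, 1)

Write a = (a_1, ..., a_4) in the standard basis. For each basis vector v_i, ℓ(v_i) = <v_i, a> is a linear equation in the a_j's. Collect the n equations into a matrix system V a = ℓ, where row i of V is v_i (expressed in the standard basis). Since V is invertible (lower-triangular with 1s on the diagonal, up to permutation), solve by back-substitution:
  V =
[[1, 0, 0, 0],
 [0, 1, 0, 0],
 [0, -1, -1, 1],
 [0, 1, 1, 0]]
  V a = (-1, -4, 7, -6)
Solving gives a = (-1, -4, -2, 1).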